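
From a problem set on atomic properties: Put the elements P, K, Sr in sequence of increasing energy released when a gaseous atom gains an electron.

Sr, K, P

P is in period 3, group 15; K is in period 4, group 1; Sr is in period 5, group 2.
Adding an electron releases more energy for atoms nearer the top right (short of the noble gases).
Here both period and group differ, so the two effects have to be weighed against each other.
K > Sr: the two effects oppose for this pair; the down-group effect wins (48 vs 5 kJ/mol).
P > K: relative to K, both the across-period and down-group shifts push P's electron affinity up.
For reference (kJ/mol): P 72, K 48, Sr 5.
So from lowest to highest: Sr < K < P.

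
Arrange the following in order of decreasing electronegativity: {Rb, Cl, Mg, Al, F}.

Smaller atoms with higher effective nuclear charge are more electronegative.
These span different periods and groups, so the two trends combine.
Mg > Rb: both effects reinforce here, so Mg is clearly the higher of the two.
Al > Mg: Al lies to the right of Mg in period 3, so the across-period effect alone puts Al higher.
Cl > Al: Cl lies to the right of Al in period 3, so the across-period effect alone puts Cl higher.
F > Cl: they share group 17; the group trend gives F the larger value.
Tabulated electronegativity (Pauling): F 3.98, Mg 1.31, Al 1.61, Cl 3.16, Rb 0.82.
So from highest to lowest: F > Cl > Al > Mg > Rb.

F, Cl, Al, Mg, Rb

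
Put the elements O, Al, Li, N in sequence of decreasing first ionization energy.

N > O > Al > Li

Li is in period 2, group 1; N is in period 2, group 15; O is in period 2, group 16; Al is in period 3, group 13.
First ionization energy rises across a period (greater Z_eff holds electrons more tightly) and falls down a group (valence electrons are farther from the nucleus).
Neither a single period nor a single group — weigh both effects.
Al > Li: period and group pull opposite ways; the across-period shift dominates (578 vs 520 kJ/mol).
O > Al: both effects reinforce here, so O is clearly the higher of the two.
N > O: this pair runs against the simple trend — see the exception note.
Note the exception: N has a higher first ionization energy than O, contrary to the simple trend — pairing an electron in O's 2p⁴ costs repulsion energy, so O ionizes more easily than half-filled N (2p³).
Approximate values (kJ/mol): Li 520, N 1402, O 1314, Al 578.
So from highest to lowest: N > O > Al > Li.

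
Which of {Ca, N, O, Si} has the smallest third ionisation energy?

After 2 electrons have been removed, what remains? Ca²⁺ is the bare [Ar] core; N²⁺ still has 3 valence electrons; O²⁺ still has 4 valence electrons; Si²⁺ still has 2 valence electrons.
Usually core removal costs more than valence removal, but here the competition is close: a tightly held n=2 valence electron can cost more to remove than an n=3 core electron, so the actual values have to decide it.
Valence configurations: N²⁺ [He]2s²2p¹, O²⁺ [He]2s²2p², Si²⁺ [Ne]3s².
Approximate IE_3 values (kJ/mol): Ca 4912, N 4578, O 5300, Si 3232.
Hence IE_3: Si < N < Ca < O.

Si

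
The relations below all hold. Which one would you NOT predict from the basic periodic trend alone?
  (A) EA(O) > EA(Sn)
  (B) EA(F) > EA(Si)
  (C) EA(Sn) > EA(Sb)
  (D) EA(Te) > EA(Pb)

The general trend: electron affinity increases across a period and decreases down a group.
(A) O (period 2, group 16) vs Sn (period 5, group 14): the stated order agrees with the simple trend.
(B) F (period 2, group 17) vs Si (period 3, group 14): the stated order agrees with the simple trend.
(C) Sn (period 5, group 14) vs Sb (period 5, group 15): the stated order contradicts the simple trend.
(D) Te (period 5, group 16) vs Pb (period 6, group 14): the stated order agrees with the simple trend.
The exception is (C): adding an electron to Sb's half-filled 5p³ is unfavourable, so Sn has the more exothermic EA.

(C)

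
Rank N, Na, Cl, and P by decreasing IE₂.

Na > N > Cl > P

Consider each +1 ion: N⁺ still has 4 valence electrons; Na⁺ is the bare [Ne] core; Cl⁺ still has 6 valence electrons; P⁺ still has 4 valence electrons.
Pulling an electron out of a noble-gas core costs far more than removing a remaining valence electron, so Na sits at the high end of IE_2.
Valence configurations: N⁺ [He]2s²2p², Cl⁺ [Ne]3s²3p⁴, P⁺ [Ne]3s²3p².
Tabulated IE_2 (kJ/mol): N 2856, Na 4562, Cl 2298, P 1907.
Overall IE_2 order: P < Cl < N < Na.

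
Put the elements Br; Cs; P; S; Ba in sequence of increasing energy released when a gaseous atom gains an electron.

EA tends to increase across a period and decrease down a group, though the pattern is less regular than for IE or radius.
Neither a single period nor a single group — weigh both effects.
Cs > Ba: this pair runs against the simple trend — see the exception note.
P > Cs: both effects reinforce here, so P is clearly the higher of the two.
S > P: both are in period 3; the period trend gives S the larger value.
Br > S: period and group pull opposite ways; the across-period shift dominates (325 vs 200 kJ/mol).
Note the exception: Cs has a higher electron affinity than Ba, contrary to the simple trend — adding an electron to Ba (ns²) has to open a new, higher-energy np subshell, which is unfavourable.
Approximate values (kJ/mol): P 72, S 200, Br 325, Cs 46, Ba 14.
So from lowest to highest: Ba < Cs < P < S < Br.

Ba < Cs < P < S < Br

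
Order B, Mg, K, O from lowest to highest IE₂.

Consider each +1 ion: B⁺ still has 2 valence electrons; Mg⁺ still has 1 valence electron; K⁺ is the bare [Ar] core; O⁺ still has 5 valence electrons.
Usually core removal costs more than valence removal, but here the competition is close: a tightly held n=2 valence electron can cost more to remove than an n=3 core electron, so the actual values have to decide it.
Valence configurations: B⁺ [He]2s², Mg⁺ [Ne]3s¹, O⁺ [He]2s²2p³.
The numbers (kJ/mol): B 2427, Mg 1451, K 3052, O 3388.
Hence IE_2: Mg < B < K < O.

Mg, B, K, O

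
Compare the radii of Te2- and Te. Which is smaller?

Forming Te2- adds 2 electrons to Te. More electron–electron repulsion in the same shell, with unchanged nuclear charge, lets the cloud expand.
An anion is larger than its parent atom: Te2- > Te.

Te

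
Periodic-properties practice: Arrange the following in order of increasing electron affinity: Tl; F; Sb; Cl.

Tl < Sb < F < Cl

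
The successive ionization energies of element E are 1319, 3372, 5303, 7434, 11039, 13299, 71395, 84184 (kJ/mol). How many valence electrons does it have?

Look for the largest jump between consecutive ionization energies: IE7/IE6 ≈ 5.4, far larger than any earlier ratio.
That jump marks the point where a core electron is being removed. So the atom has 6 valence electrons.

6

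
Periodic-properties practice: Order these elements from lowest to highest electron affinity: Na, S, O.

Na < O < S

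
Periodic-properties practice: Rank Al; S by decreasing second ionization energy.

The second ionization energy removes an electron from the +1 ion. For each element: Al⁺ still has 2 valence electrons; S⁺ still has 5 valence electrons.
All are still removing valence electrons, so compare the +1 ions as you would atoms: IE_2 generally rises across a period (higher Z_eff) and falls down a group (larger shell), subject to the usual subshell exceptions.
Valence configurations: Al⁺ [Ne]3s², S⁺ [Ne]3s²3p³.
Approximate IE_2 values (kJ/mol): Al 1817, S 2252.
Overall IE_2 order: Al < S.

S > Al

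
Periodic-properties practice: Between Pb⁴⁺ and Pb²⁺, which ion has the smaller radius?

Both ions have Z = 82 protons, but Pb⁴⁺ has lost more electrons, so its remaining electrons feel a larger effective nuclear charge per electron and are pulled in more tightly.
Higher positive charge → smaller ion, so Pb²⁺ > Pb⁴⁺.

Pb⁴⁺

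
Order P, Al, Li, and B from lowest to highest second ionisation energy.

IE_2 is the cost of taking one more electron from the +1 cation: P⁺ still has 4 valence electrons; Al⁺ still has 2 valence electrons; Li⁺ is the bare [He] core; B⁺ still has 2 valence electrons.
Pulling an electron out of a noble-gas core costs far more than removing a remaining valence electron, so Li sits at the high end of IE_2.
Valence configurations: P⁺ [Ne]3s²3p², Al⁺ [Ne]3s², B⁺ [He]2s².
Tabulated IE_2 (kJ/mol): P 1907, Al 1817, Li 7298, B 2427.
Putting it together, IE_2: Al < P < B < Li.

Al, P, B, Li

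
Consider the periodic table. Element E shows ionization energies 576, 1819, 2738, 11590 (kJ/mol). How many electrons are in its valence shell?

3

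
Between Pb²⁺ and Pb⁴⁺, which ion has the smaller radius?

Both ions have Z = 82 protons, but Pb⁴⁺ has lost more electrons, so its remaining electrons feel a larger effective nuclear charge per electron and are pulled in more tightly.
Higher positive charge → smaller ion, so Pb²⁺ > Pb⁴⁺.

Pb⁴⁺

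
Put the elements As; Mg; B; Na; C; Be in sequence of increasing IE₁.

Be is in period 2, group 2; B is in period 2, group 13; C is in period 2, group 14; Na is in period 3, group 1; Mg is in period 3, group 2; As is in period 4, group 15.
First ionization energy rises across a period (greater Z_eff holds electrons more tightly) and falls down a group (valence electrons are farther from the nucleus).
These span different periods and groups, so the two trends combine.
Mg > Na: both are in period 3; the period trend gives Mg the larger value.
B > Mg: relative to Mg, both the across-period and down-group shifts push B's first ionization energy up.
Be > B: this pair runs against the simple trend — see the exception note.
As > Be: the two effects oppose for this pair; the across-period effect wins (947 vs 900 kJ/mol).
C > As: period and group pull opposite ways; the down-group shift dominates (1086 vs 947 kJ/mol).
Note the exception: Be has a higher first ionization energy than B, contrary to the simple trend — removing B's lone 2p electron is easier than breaking Be's filled 2s².
Approximate values (kJ/mol): Be 900, B 801, C 1086, Na 496, Mg 738, As 947.
So from lowest to highest: Na < Mg < B < Be < As < C.

Na, Mg, B, Be, As, C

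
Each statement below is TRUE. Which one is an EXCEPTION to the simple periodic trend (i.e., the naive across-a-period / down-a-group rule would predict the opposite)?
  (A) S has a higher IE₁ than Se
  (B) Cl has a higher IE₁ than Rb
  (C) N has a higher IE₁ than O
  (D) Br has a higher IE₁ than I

The general trend: IE₁ increases across a period and decreases down a group.
(A) S (period 3, group 16) vs Se (period 4, group 16): the stated order agrees with the simple trend.
(B) Cl (period 3, group 17) vs Rb (period 5, group 1): the stated order agrees with the simple trend.
(C) N (period 2, group 15) vs O (period 2, group 16): the stated order contradicts the simple trend.
(D) Br (period 4, group 17) vs I (period 5, group 17): the stated order agrees with the simple trend.
The exception is (C): pairing an electron in O's 2p⁴ costs repulsion energy, so O ionizes more easily than half-filled N (2p³).

(C)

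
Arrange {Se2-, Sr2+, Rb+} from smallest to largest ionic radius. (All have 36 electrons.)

All of these have 36 electrons, so size is governed by nuclear charge alone: the more protons, the stronger the pull on the same electron cloud, and the smaller the ion.
Nuclear charges: Sr2+ (Z=38), Rb+ (Z=37), Se2- (Z=34).
Smallest to largest: Sr2+ < Rb+ < Se2-.

Sr2+, Rb+, Se2-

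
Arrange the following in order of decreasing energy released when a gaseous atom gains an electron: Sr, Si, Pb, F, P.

F, Si, P, Pb, Sr

EA tends to increase across a period and decrease down a group, though the pattern is less regular than for IE or radius.
Here both period and group differ, so the two effects have to be weighed against each other.
Pb > Sr: the two effects oppose for this pair; the across-period effect wins (35 vs 5 kJ/mol).
P > Pb: both effects reinforce here, so P is clearly the higher of the two.
Si > P: this pair runs against the simple trend — see the exception note.
F > Si: relative to Si, both the across-period and down-group shifts push F's electron affinity up.
Note the exception: Si has a higher electron affinity than P, contrary to the simple trend — adding an electron to P's half-filled 3p³ is unfavourable, so Si (3p²) has the more exothermic EA.
Approximate values (kJ/mol): F 328, Si 134, P 72, Sr 5, Pb 35.
So from highest to lowest: F > Si > P > Pb > Sr.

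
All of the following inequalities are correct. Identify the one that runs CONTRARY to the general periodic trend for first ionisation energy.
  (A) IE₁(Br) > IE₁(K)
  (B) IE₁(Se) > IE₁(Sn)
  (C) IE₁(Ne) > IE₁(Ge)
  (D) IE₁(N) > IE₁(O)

The general trend: first ionisation energy increases across a period and decreases down a group.
(A) Br (period 4, group 17) vs K (period 4, group 1): the stated order agrees with the simple trend.
(B) Se (period 4, group 16) vs Sn (period 5, group 14): the stated order agrees with the simple trend.
(C) Ne (period 2, group 18) vs Ge (period 4, group 14): the stated order agrees with the simple trend.
(D) N (period 2, group 15) vs O (period 2, group 16): the stated order contradicts the simple trend.
The exception is (D): pairing an electron in O's 2p⁴ costs repulsion energy, so O ionizes more easily than half-filled N (2p³).

(D)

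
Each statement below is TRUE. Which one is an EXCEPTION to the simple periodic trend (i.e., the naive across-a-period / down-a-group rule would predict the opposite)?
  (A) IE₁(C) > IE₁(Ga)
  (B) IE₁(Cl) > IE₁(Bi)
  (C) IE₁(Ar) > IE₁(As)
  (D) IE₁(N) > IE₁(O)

(D)

The general trend: IE₁ increases across a period and decreases down a group.
(A) C (period 2, group 14) vs Ga (period 4, group 13): the stated order agrees with the simple trend.
(B) Cl (period 3, group 17) vs Bi (period 6, group 15): the stated order agrees with the simple trend.
(C) Ar (period 3, group 18) vs As (period 4, group 15): the stated order agrees with the simple trend.
(D) N (period 2, group 15) vs O (period 2, group 16): the stated order contradicts the simple trend.
The exception is (D): pairing an electron in O's 2p⁴ costs repulsion energy, so O ionizes more easily than half-filled N (2p³).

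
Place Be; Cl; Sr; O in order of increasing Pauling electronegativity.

Sr < Be < Cl < O

Be is in period 2, group 2; O is in period 2, group 16; Cl is in period 3, group 17; Sr is in period 5, group 2.
Atoms toward the upper right of the periodic table pull bonding electrons most strongly.
Here both period and group differ, so the two effects have to be weighed against each other.
Be > Sr: they share group 2; the group trend gives Be the larger value.
Cl > Be: the two effects oppose for this pair; the across-period effect wins (3.16 vs 1.57).
O > Cl: period and group pull opposite ways; the down-group shift dominates (3.44 vs 3.16).
For reference (Pauling): Be 1.57, O 3.44, Cl 3.16, Sr 0.95.
So from lowest to highest: Sr < Be < Cl < O.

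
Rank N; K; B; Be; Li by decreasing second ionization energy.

Consider each +1 ion: N⁺ still has 4 valence electrons; K⁺ is the bare [Ar] core; B⁺ still has 2 valence electrons; Be⁺ still has 1 valence electron; Li⁺ is the bare [He] core.
Breaking into a closed-shell core is much more expensive than removing a leftover valence electron — K and Li have the largest IE_2 here.
Valence configurations: N⁺ [He]2s²2p², B⁺ [He]2s², Be⁺ [He]2s¹.
Approximate IE_2 values (kJ/mol): N 2856, K 3052, B 2427, Be 1757, Li 7298.
Overall IE_2 order: Be < B < N < K < Li.

Li > K > N > B > Be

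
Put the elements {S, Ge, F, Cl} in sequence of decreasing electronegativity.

EN rises left→right (higher Z_eff, smaller atoms) and falls top→bottom (larger, more shielded atoms).
These span different periods and groups, so the two trends combine.
S > Ge: both effects reinforce here, so S is clearly the higher of the two.
Cl > S: both are in period 3; the period trend gives Cl the larger value.
F > Cl: they share group 17; the group trend gives F the larger value.
Approximate values (Pauling): F 3.98, S 2.58, Cl 3.16, Ge 2.01.
So from highest to lowest: F > Cl > S > Ge.

F > Cl > S > Ge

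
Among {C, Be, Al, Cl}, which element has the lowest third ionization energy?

Al

After 2 electrons have been removed, what remains? C²⁺ still has 2 valence electrons; Be²⁺ is the bare [He] core; Al²⁺ still has 1 valence electron; Cl²⁺ still has 5 valence electrons.
Breaking into a closed-shell core is much more expensive than removing a leftover valence electron — Be has the largest IE_3 here.
Valence configurations: C²⁺ [He]2s², Al²⁺ [Ne]3s¹, Cl²⁺ [Ne]3s²3p³.
Approximate IE_3 values (kJ/mol): C 4620, Be 14849, Al 2745, Cl 3822.
Hence IE_3: Al < Cl < C < Be.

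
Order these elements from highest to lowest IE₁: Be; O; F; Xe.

Be is in period 2, group 2; O is in period 2, group 16; F is in period 2, group 17; Xe is in period 5, group 18.
Removing the outermost electron gets harder across a period and easier down a group.
Neither a single period nor a single group — weigh both effects.
Xe > Be: period and group pull opposite ways; the across-period shift dominates (1170 vs 900 kJ/mol).
O > Xe: period and group pull opposite ways; the down-group shift dominates (1314 vs 1170 kJ/mol).
F > O: both are in period 2; the period trend gives F the larger value.
For reference (kJ/mol): Be 900, O 1314, F 1681, Xe 1170.
So from highest to lowest: F > O > Xe > Be.

F > O > Xe > Be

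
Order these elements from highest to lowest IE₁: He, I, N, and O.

He is in period 1, group 18; N is in period 2, group 15; O is in period 2, group 16; I is in period 5, group 17.
IE₁ increases left→right with effective nuclear charge and decreases top→bottom as the valence shell moves farther out.
Neither a single period nor a single group — weigh both effects.
O > I: period and group pull opposite ways; the down-group shift dominates (1314 vs 1008 kJ/mol).
N > O: this pair runs against the simple trend — see the exception note.
He > N: relative to N, both the across-period and down-group shifts push He's first ionization energy up.
Note the exception: N has a higher first ionization energy than O, contrary to the simple trend — pairing an electron in O's 2p⁴ costs repulsion energy, so O ionizes more easily than half-filled N (2p³).
Tabulated first ionization energy (kJ/mol): He 2372, N 1402, O 1314, I 1008.
So from highest to lowest: He > N > O > I.

He > N > O > I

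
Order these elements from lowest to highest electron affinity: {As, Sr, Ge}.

Sr < As < Ge

Adding an electron releases more energy for atoms nearer the top right (short of the noble gases).
These span different periods and groups, so the two trends combine.
As > Sr: relative to Sr, both the across-period and down-group shifts push As's electron affinity up.
Ge > As: this pair runs against the simple trend — see the exception note.
Note the exception: Ge has a higher electron affinity than As, contrary to the simple trend — adding an electron to As's half-filled 4p³ is unfavourable, so Ge (4p²) has the more exothermic EA.
Tabulated electron affinity (kJ/mol): Ge 119, As 78, Sr 5.
So from lowest to highest: Sr < As < Ge.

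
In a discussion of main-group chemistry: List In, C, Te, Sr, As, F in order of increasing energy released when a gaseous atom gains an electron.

Sr < In < As < C < Te < F

C is in period 2, group 14; F is in period 2, group 17; As is in period 4, group 15; Sr is in period 5, group 2; In is in period 5, group 13; Te is in period 5, group 16.
Atoms with high Z_eff and room in the valence shell (especially the halogens) have the most exothermic electron affinities.
Neither a single period nor a single group — weigh both effects.
In > Sr: In lies to the right of Sr in period 5, so the across-period effect alone puts In higher.
As > In: both effects reinforce here, so As is clearly the higher of the two.
C > As: the two effects oppose for this pair; the down-group effect wins (122 vs 78 kJ/mol).
Te > C: period and group pull opposite ways; the across-period shift dominates (190 vs 122 kJ/mol).
F > Te: relative to Te, both the across-period and down-group shifts push F's electron affinity up.
Tabulated electron affinity (kJ/mol): C 122, F 328, As 78, Sr 5, In 29, Te 190.
So from lowest to highest: Sr < In < As < C < Te < F.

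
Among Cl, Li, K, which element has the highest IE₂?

IE_2 is the cost of taking one more electron from the +1 cation: Cl⁺ still has 6 valence electrons; Li⁺ is the bare [He] core; K⁺ is the bare [Ar] core.
Core electrons are held far more tightly than valence electrons, so K and Li top the IE_2 order.
Approximate IE_2 values (kJ/mol): Cl 2298, Li 7298, K 3052.
Overall IE_2 order: Cl < K < Li.

Li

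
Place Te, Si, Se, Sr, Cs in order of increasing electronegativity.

Cs < Sr < Si < Te < Se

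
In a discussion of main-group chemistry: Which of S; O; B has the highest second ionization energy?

The second ionization energy removes an electron from the +1 ion. For each element: S⁺ still has 5 valence electrons; O⁺ still has 5 valence electrons; B⁺ still has 2 valence electrons.
All are still removing valence electrons, so compare the +1 ions as you would atoms: IE_2 generally rises across a period (higher Z_eff) and falls down a group (larger shell), subject to the usual subshell exceptions.
Valence configurations: S⁺ [Ne]3s²3p³, O⁺ [He]2s²2p³, B⁺ [He]2s².
Tabulated IE_2 (kJ/mol): S 2252, O 3388, B 2427.
Putting it together, IE_2: S < B < O.

O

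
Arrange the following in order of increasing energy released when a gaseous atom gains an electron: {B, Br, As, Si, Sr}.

Sr < B < As < Si < Br

Electron affinity generally becomes more exothermic across a period toward the halogens and less exothermic down a group.
These span different periods and groups, so the two trends combine.
B > Sr: both effects reinforce here, so B is clearly the higher of the two.
As > B: the two effects oppose for this pair; the across-period effect wins (78 vs 27 kJ/mol).
Si > As: period and group pull opposite ways; the down-group shift dominates (134 vs 78 kJ/mol).
Br > Si: period and group pull opposite ways; the across-period shift dominates (325 vs 134 kJ/mol).
Approximate values (kJ/mol): B 27, Si 134, As 78, Br 325, Sr 5.
So from lowest to highest: Sr < B < As < Si < Br.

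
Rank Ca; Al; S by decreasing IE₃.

Ca > S > Al

After 2 electrons have been removed, what remains? Ca²⁺ is the bare [Ar] core; Al²⁺ still has 1 valence electron; S²⁺ still has 4 valence electrons.
Pulling an electron out of a noble-gas core costs far more than removing a remaining valence electron, so Ca sits at the high end of IE_3.
Valence configurations: Al²⁺ [Ne]3s¹, S²⁺ [Ne]3s²3p².
Approximate IE_3 values (kJ/mol): Ca 4912, Al 2745, S 3357.
Hence IE_3: Al < S < Ca.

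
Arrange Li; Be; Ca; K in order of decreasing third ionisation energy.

Be > Li > Ca > K

Consider each +2 ion: Li²⁺ is already 1 electron into the core; Be²⁺ is the bare [He] core; Ca²⁺ is the bare [Ar] core; K²⁺ is already 1 electron into the core.
All of these are removing an electron from a noble-gas core or deeper; the smaller core (lower principal quantum number) is held far more tightly, and within a period the higher nuclear charge binds the same core more tightly.
The numbers (kJ/mol): Li 11815, Be 14849, Ca 4912, K 4420.
So the third ionization energies run K < Ca < Li < Be.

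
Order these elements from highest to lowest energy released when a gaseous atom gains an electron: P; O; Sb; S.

S, O, Sb, P

O is in period 2, group 16; P is in period 3, group 15; S is in period 3, group 16; Sb is in period 5, group 15.
Electron affinity generally becomes more exothermic across a period toward the halogens and less exothermic down a group.
Neither a single period nor a single group — weigh both effects.
Sb > P: this pair runs against the simple trend — see the exception note.
O > Sb: relative to Sb, both the across-period and down-group shifts push O's electron affinity up.
S > O: this pair runs against the simple trend — see the exception note.
Note the exception: Sb has a higher electron affinity than P, contrary to the simple trend — both are half-filled np³, but the pairing/repulsion penalty for the added electron shrinks as the p orbitals become larger and more diffuse down the group, and for Sb that outweighs the weaker nuclear attraction.
Note the exception: S has a higher electron affinity than O, contrary to the simple trend — the compact 2p subshell of O repels the added electron more than S's larger 3p does.
Tabulated electron affinity (kJ/mol): O 141, P 72, S 200, Sb 103.
So from highest to lowest: S > O > Sb > P.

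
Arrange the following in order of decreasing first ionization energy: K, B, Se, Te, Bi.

B is in period 2, group 13; K is in period 4, group 1; Se is in period 4, group 16; Te is in period 5, group 16; Bi is in period 6, group 15.
Across a period the outer electron is held more tightly (higher IE₁); down a group it sits in a higher shell, more shielded, and comes off more easily.
These span different periods and groups, so the two trends combine.
Bi > K: period and group pull opposite ways; the across-period shift dominates (703 vs 419 kJ/mol).
B > Bi: the two effects oppose for this pair; the down-group effect wins (801 vs 703 kJ/mol).
Te > B: period and group pull opposite ways; the across-period shift dominates (869 vs 801 kJ/mol).
Se > Te: Se sits above Te in group 16, so the down-group effect alone puts Se higher.
For reference (kJ/mol): B 801, K 419, Se 941, Te 869, Bi 703.
So from highest to lowest: Se > Te > B > Bi > K.

Se > Te > B > Bi > K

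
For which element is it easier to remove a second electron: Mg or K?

Consider each +1 ion: Mg⁺ still has 1 valence electron; K⁺ is the bare [Ar] core.
Breaking into a closed-shell core is much more expensive than removing a leftover valence electron — K has the largest IE_2 here.
Approximate IE_2 values (kJ/mol): Mg 1451, K 3052.
So the second ionization energies run Mg < K.

Mg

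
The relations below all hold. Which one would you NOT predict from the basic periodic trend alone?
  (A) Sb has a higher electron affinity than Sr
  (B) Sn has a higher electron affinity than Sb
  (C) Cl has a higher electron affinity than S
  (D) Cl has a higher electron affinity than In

The general trend: electron affinity increases across a period and decreases down a group.
(A) Sb (period 5, group 15) vs Sr (period 5, group 2): the stated order agrees with the simple trend.
(B) Sn (period 5, group 14) vs Sb (period 5, group 15): the stated order contradicts the simple trend.
(C) Cl (period 3, group 17) vs S (period 3, group 16): the stated order agrees with the simple trend.
(D) Cl (period 3, group 17) vs In (period 5, group 13): the stated order agrees with the simple trend.
The exception is (B): adding an electron to Sb's half-filled 5p³ is unfavourable, so Sn has the more exothermic EA.

(B)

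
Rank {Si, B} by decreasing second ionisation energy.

IE_2 is the cost of taking one more electron from the +1 cation: Si⁺ still has 3 valence electrons; B⁺ still has 2 valence electrons.
All are still removing valence electrons, so compare the +1 ions as you would atoms: IE_2 generally rises across a period (higher Z_eff) and falls down a group (larger shell), subject to the usual subshell exceptions.
Valence configurations: Si⁺ [Ne]3s²3p¹, B⁺ [He]2s².
Approximate IE_2 values (kJ/mol): Si 1577, B 2427.
Overall IE_2 order: Si < B.

B > Si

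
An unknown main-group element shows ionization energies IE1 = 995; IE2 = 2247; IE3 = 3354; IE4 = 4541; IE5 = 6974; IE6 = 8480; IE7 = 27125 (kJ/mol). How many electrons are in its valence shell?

Look for the largest jump between consecutive ionization energies: IE7/IE6 ≈ 3.2, far larger than any earlier ratio.
That jump marks the point where a core electron is being removed. So the atom has 6 valence electrons.

6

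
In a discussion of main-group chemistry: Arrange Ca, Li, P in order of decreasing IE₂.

IE_2 is the cost of taking one more electron from the +1 cation: Ca⁺ still has 1 valence electron; Li⁺ is the bare [He] core; P⁺ still has 4 valence electrons.
Breaking into a closed-shell core is much more expensive than removing a leftover valence electron — Li has the largest IE_2 here.
Valence configurations: Ca⁺ [Ar]4s¹, P⁺ [Ne]3s²3p².
Approximate IE_2 values (kJ/mol): Ca 1145, Li 7298, P 1907.
Hence IE_2: Ca < P < Li.

Li > P > Ca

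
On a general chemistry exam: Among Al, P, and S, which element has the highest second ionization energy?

S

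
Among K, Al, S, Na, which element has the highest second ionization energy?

Na

IE_2 is the cost of taking one more electron from the +1 cation: K⁺ is the bare [Ar] core; Al⁺ still has 2 valence electrons; S⁺ still has 5 valence electrons; Na⁺ is the bare [Ne] core.
Breaking into a closed-shell core is much more expensive than removing a leftover valence electron — K and Na have the largest IE_2 here.
Valence configurations: Al⁺ [Ne]3s², S⁺ [Ne]3s²3p³.
Approximate IE_2 values (kJ/mol): K 3052, Al 1817, S 2252, Na 4562.
Hence IE_2: Al < S < K < Na.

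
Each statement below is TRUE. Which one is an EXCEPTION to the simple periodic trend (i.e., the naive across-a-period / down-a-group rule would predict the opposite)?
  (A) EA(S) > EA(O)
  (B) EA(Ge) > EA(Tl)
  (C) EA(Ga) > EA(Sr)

(A)

The general trend: electron affinity increases across a period and decreases down a group.
(A) S (period 3, group 16) vs O (period 2, group 16): the stated order contradicts the simple trend.
(B) Ge (period 4, group 14) vs Tl (period 6, group 13): the stated order agrees with the simple trend.
(C) Ga (period 4, group 13) vs Sr (period 5, group 2): the stated order agrees with the simple trend.
The exception is (A): the compact 2p subshell of O repels the added electron more than S's larger 3p does.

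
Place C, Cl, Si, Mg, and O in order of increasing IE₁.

Removing the outermost electron gets harder across a period and easier down a group.
Neither a single period nor a single group — weigh both effects.
Si > Mg: Si lies to the right of Mg in period 3, so the across-period effect alone puts Si higher.
C > Si: they share group 14; the group trend gives C the larger value.
Cl > C: period and group pull opposite ways; the across-period shift dominates (1251 vs 1086 kJ/mol).
O > Cl: the two effects oppose for this pair; the down-group effect wins (1314 vs 1251 kJ/mol).
Tabulated first ionization energy (kJ/mol): C 1086, O 1314, Mg 738, Si 786, Cl 1251.
So from lowest to highest: Mg < Si < C < Cl < O.

Mg, Si, C, Cl, O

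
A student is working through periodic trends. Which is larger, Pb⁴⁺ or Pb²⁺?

Pb²⁺

Both ions have Z = 82 protons, but Pb⁴⁺ has lost more electrons, so its remaining electrons feel a larger effective nuclear charge per electron and are pulled in more tightly.
Higher positive charge → smaller ion, so Pb²⁺ > Pb⁴⁺.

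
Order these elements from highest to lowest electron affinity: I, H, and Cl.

Cl > I > H

H is in period 1, group 1; Cl is in period 3, group 17; I is in period 5, group 17.
Adding an electron releases more energy for atoms nearer the top right (short of the noble gases).
Neither a single period nor a single group — weigh both effects.
I > H: the two effects oppose for this pair; the across-period effect wins (295 vs 73 kJ/mol).
Cl > I: they share group 17; the group trend gives Cl the larger value.
For reference (kJ/mol): H 73, Cl 349, I 295.
So from highest to lowest: Cl > I > H.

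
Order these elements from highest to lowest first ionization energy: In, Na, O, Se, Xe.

O > Xe > Se > In > Na

O is in period 2, group 16; Na is in period 3, group 1; Se is in period 4, group 16; In is in period 5, group 13; Xe is in period 5, group 18.
Removing the outermost electron gets harder across a period and easier down a group.
Here both period and group differ, so the two effects have to be weighed against each other.
In > Na: period and group pull opposite ways; the across-period shift dominates (558 vs 496 kJ/mol).
Se > In: relative to In, both the across-period and down-group shifts push Se's first ionization energy up.
Xe > Se: the two effects oppose for this pair; the across-period effect wins (1170 vs 941 kJ/mol).
O > Xe: period and group pull opposite ways; the down-group shift dominates (1314 vs 1170 kJ/mol).
Approximate values (kJ/mol): O 1314, Na 496, Se 941, In 558, Xe 1170.
So from highest to lowest: O > Xe > Se > In > Na.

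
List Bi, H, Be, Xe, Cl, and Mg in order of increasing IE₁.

Bi < Mg < Be < Xe < Cl < H

IE₁ increases left→right with effective nuclear charge and decreases top→bottom as the valence shell moves farther out.
Neither a single period nor a single group — weigh both effects.
Mg > Bi: period and group pull opposite ways; the down-group shift dominates (738 vs 703 kJ/mol).
Be > Mg: they share group 2; the group trend gives Be the larger value.
Xe > Be: the two effects oppose for this pair; the across-period effect wins (1170 vs 900 kJ/mol).
Cl > Xe: period and group pull opposite ways; the down-group shift dominates (1251 vs 1170 kJ/mol).
H > Cl: the two effects oppose for this pair; the down-group effect wins (1312 vs 1251 kJ/mol).
Tabulated first ionization energy (kJ/mol): H 1312, Be 900, Mg 738, Cl 1251, Xe 1170, Bi 703.
So from lowest to highest: Bi < Mg < Be < Xe < Cl < H.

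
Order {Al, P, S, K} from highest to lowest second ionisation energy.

IE_2 is the cost of taking one more electron from the +1 cation: Al⁺ still has 2 valence electrons; P⁺ still has 4 valence electrons; S⁺ still has 5 valence electrons; K⁺ is the bare [Ar] core.
Breaking into a closed-shell core is much more expensive than removing a leftover valence electron — K has the largest IE_2 here.
Valence configurations: Al⁺ [Ne]3s², P⁺ [Ne]3s²3p², S⁺ [Ne]3s²3p³.
Tabulated IE_2 (kJ/mol): Al 1817, P 1907, S 2252, K 3052.
Overall IE_2 order: Al < P < S < K.

K > S > P > Al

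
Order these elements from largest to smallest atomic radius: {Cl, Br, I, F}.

I, Br, Cl, F

F is in period 2, group 17; Cl is in period 3, group 17; Br is in period 4, group 17; I is in period 5, group 17.
Atomic radius shrinks across a period as nuclear charge pulls the same shell inward, and grows down a group as new shells are added.
All are in group 17, so atomic radius increases down the group.
So from largest to smallest: I > Br > Cl > F.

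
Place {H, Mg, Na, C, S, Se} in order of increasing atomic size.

H < C < S < Se < Mg < Na

Atomic radius shrinks across a period as nuclear charge pulls the same shell inward, and grows down a group as new shells are added.
These span different periods and groups, so the two trends combine.
C > H: the two effects oppose for this pair; the down-group effect wins (75 vs 32 pm).
S > C: the two effects oppose for this pair; the down-group effect wins (103 vs 75 pm).
Se > S: they share group 16; the group trend gives Se the larger value.
Mg > Se: period and group pull opposite ways; the across-period shift dominates (139 vs 116 pm).
Na > Mg: both are in period 3; the period trend gives Na the larger value.
Approximate values (pm): H 32, C 75, Na 155, Mg 139, S 103, Se 116.
So from smallest to largest: H < C < S < Se < Mg < Na.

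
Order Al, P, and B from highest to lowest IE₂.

B, P, Al

Consider each +1 ion: Al⁺ still has 2 valence electrons; P⁺ still has 4 valence electrons; B⁺ still has 2 valence electrons.
All are still removing valence electrons, so compare the +1 ions as you would atoms: IE_2 generally rises across a period (higher Z_eff) and falls down a group (larger shell), subject to the usual subshell exceptions.
Valence configurations: Al⁺ [Ne]3s², P⁺ [Ne]3s²3p², B⁺ [He]2s².
Approximate IE_2 values (kJ/mol): Al 1817, P 1907, B 2427.
Overall IE_2 order: Al < P < B.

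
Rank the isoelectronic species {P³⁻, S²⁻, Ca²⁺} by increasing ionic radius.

All of these have 18 electrons, so size is governed by nuclear charge alone: the more protons, the stronger the pull on the same electron cloud, and the smaller the ion.
Nuclear charges: Ca²⁺ (Z=20), S²⁻ (Z=16), P³⁻ (Z=15).
Smallest to largest: Ca²⁺ < S²⁻ < P³⁻.

Ca²⁺ < S²⁻ < P³⁻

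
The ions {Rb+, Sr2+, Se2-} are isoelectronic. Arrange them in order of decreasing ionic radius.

Se2- > Rb+ > Sr2+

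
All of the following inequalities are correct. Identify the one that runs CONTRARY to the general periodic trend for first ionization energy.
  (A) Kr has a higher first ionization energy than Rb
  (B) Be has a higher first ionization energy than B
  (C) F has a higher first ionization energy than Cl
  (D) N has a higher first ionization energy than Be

(B)

The general trend: first ionization energy increases across a period and decreases down a group.
(A) Kr (period 4, group 18) vs Rb (period 5, group 1): the stated order agrees with the simple trend.
(B) Be (period 2, group 2) vs B (period 2, group 13): the stated order contradicts the simple trend.
(C) F (period 2, group 17) vs Cl (period 3, group 17): the stated order agrees with the simple trend.
(D) N (period 2, group 15) vs Be (period 2, group 2): the stated order agrees with the simple trend.
The exception is (B): removing B's lone 2p electron is easier than breaking Be's filled 2s².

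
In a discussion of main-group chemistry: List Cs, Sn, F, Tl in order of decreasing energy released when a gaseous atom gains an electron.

F > Sn > Cs > Tl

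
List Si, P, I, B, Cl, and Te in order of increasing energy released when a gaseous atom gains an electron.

B < P < Si < Te < I < Cl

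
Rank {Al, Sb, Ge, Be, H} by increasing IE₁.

Al < Ge < Sb < Be < H

First ionization energy rises across a period (greater Z_eff holds electrons more tightly) and falls down a group (valence electrons are farther from the nucleus).
A diagonal step moves right (one effect) and down (the opposite effect) at once.
Ge > Al: the two effects oppose for this pair; the across-period effect wins (762 vs 578 kJ/mol).
Sb > Ge: the two effects oppose for this pair; the across-period effect wins (831 vs 762 kJ/mol).
Be > Sb: the two effects oppose for this pair; the down-group effect wins (900 vs 831 kJ/mol).
H > Be: period and group pull opposite ways; the down-group shift dominates (1312 vs 900 kJ/mol).
For reference (kJ/mol): H 1312, Be 900, Al 578, Ge 762, Sb 831.
So from lowest to highest: Al < Ge < Sb < Be < H.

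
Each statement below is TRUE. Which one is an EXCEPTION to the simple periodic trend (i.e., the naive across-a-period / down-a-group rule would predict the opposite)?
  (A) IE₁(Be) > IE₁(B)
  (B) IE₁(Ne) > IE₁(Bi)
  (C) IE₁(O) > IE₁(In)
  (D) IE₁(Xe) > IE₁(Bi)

The general trend: IE₁ increases across a period and decreases down a group.
(A) Be (period 2, group 2) vs B (period 2, group 13): the stated order contradicts the simple trend.
(B) Ne (period 2, group 18) vs Bi (period 6, group 15): the stated order agrees with the simple trend.
(C) O (period 2, group 16) vs In (period 5, group 13): the stated order agrees with the simple trend.
(D) Xe (period 5, group 18) vs Bi (period 6, group 15): the stated order agrees with the simple trend.
The exception is (A): removing B's lone 2p electron is easier than breaking Be's filled 2s².

(A)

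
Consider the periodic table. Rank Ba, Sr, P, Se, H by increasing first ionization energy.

H is in period 1, group 1; P is in period 3, group 15; Se is in period 4, group 16; Sr is in period 5, group 2; Ba is in period 6, group 2.
IE₁ increases left→right with effective nuclear charge and decreases top→bottom as the valence shell moves farther out.
These span different periods and groups, so the two trends combine.
Sr > Ba: they share group 2; the group trend gives Sr the larger value.
Se > Sr: both effects reinforce here, so Se is clearly the higher of the two.
P > Se: the two effects oppose for this pair; the down-group effect wins (1012 vs 941 kJ/mol).
H > P: period and group pull opposite ways; the down-group shift dominates (1312 vs 1012 kJ/mol).
Tabulated first ionization energy (kJ/mol): H 1312, P 1012, Se 941, Sr 550, Ba 503.
So from lowest to highest: Ba < Sr < Se < P < H.

Ba < Sr < Se < P < H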